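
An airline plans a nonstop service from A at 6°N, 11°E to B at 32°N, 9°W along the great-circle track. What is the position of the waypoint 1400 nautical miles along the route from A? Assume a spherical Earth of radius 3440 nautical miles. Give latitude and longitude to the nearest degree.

≈ 25°N, 3°W

Convert each endpoint to a unit vector on the sphere (x = cos φ cos λ, y = cos φ sin λ, z = sin φ).
The central angle between the endpoints is δ = arccos(p₁·p₂) ≈ 0.559 rad (32.0°). The total great-circle distance is δ·R ≈ 0.559 × 3440 ≈ 1922 nmi, so the target fraction is f = 1400/1922 ≈ 0.728.
Interpolate at f ≈ 0.728 with slerp weights a = sin((1−f)δ)/sin δ ≈ 0.285, b = sin(fδ)/sin δ ≈ 0.747.
p = a·p₁ + b·p₂ ≈ (0.904, -0.045, 0.426); φ = arcsin(p_z) ≈ 25.18°, λ = atan2(p_y, p_x) ≈ -2.85°.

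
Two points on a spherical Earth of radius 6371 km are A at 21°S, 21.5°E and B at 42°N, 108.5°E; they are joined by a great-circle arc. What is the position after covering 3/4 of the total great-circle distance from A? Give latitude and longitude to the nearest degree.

From cos δ = sin φ₁ sin φ₂ + cos φ₁ cos φ₂ cos Δλ, the central angle is δ ≈ 1.776 rad (101.7°).
Interpolate at f = 3/4 with slerp weights a = sin((1−f)δ)/sin δ ≈ 0.439, b = sin(fδ)/sin δ ≈ 0.992.
p = a·p₁ + b·p₂ ≈ (0.147, 0.849, 0.507); φ = arcsin(p_z) ≈ 30.45°, λ = atan2(p_y, p_x) ≈ 80.18°.

≈ 30°N, 80°E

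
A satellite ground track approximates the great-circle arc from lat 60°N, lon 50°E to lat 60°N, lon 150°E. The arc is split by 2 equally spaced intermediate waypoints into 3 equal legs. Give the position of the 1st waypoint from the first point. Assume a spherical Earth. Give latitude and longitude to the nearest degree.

Convert each endpoint to a unit vector on the sphere (x = cos φ cos λ, y = cos φ sin λ, z = sin φ).
The central angle between the endpoints is δ = arccos(p₁·p₂) ≈ 0.786 rad (45.0°).
Interpolate at f = 1/3 with slerp weights a = sin((1−f)δ)/sin δ ≈ 0.707, b = sin(fδ)/sin δ ≈ 0.366.
p = a·p₁ + b·p₂ ≈ (0.069, 0.362, 0.929); φ = arcsin(p_z) ≈ 68.35°, λ = atan2(p_y, p_x) ≈ 79.26°.

≈ lat 68°N, lon 79°E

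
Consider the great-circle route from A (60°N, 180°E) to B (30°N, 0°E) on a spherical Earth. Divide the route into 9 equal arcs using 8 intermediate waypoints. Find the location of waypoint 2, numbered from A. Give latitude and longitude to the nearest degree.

Write both endpoints as unit vectors p₁, p₂ with components (cos φ cos λ, cos φ sin λ, sin φ).
The central angle between the endpoints is δ = arccos(p₁·p₂) ≈ 1.571 rad (90.0°).
Interpolate at f = 2/9 with slerp weights a = sin((1−f)δ)/sin δ ≈ 0.940, b = sin(fδ)/sin δ ≈ 0.342.
p = a·p₁ + b·p₂ ≈ (-0.174, -0.000, 0.985); φ = arcsin(p_z) ≈ 80.00°, λ = atan2(p_y, p_x) ≈ -180.00°.

≈ (80°N, 180°E)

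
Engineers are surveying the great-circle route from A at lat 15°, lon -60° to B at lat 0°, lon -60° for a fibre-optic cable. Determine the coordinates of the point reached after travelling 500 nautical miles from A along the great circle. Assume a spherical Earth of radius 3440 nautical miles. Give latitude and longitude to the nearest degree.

The haversine formula gives a central angle δ ≈ 0.262 rad (15.0°) between the endpoints. The total great-circle distance is δ·R ≈ 0.262 × 3440 ≈ 901 nmi, so the target fraction is f = 500/901 ≈ 0.555.
Interpolate at f ≈ 0.555 with slerp weights a = sin((1−f)δ)/sin δ ≈ 0.449, b = sin(fδ)/sin δ ≈ 0.560.
p = a·p₁ + b·p₂ ≈ (0.497, -0.860, 0.116); φ = arcsin(p_z) ≈ 6.67°, λ = atan2(p_y, p_x) ≈ -60.00°.

≈ lat 7°, lon -60°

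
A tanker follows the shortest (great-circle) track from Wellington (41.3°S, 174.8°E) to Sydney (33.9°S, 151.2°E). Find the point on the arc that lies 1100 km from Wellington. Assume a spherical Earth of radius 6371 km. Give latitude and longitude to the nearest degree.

The haversine formula gives a central angle δ ≈ 0.350 rad (20.0°) between the endpoints. The total great-circle distance is δ·R ≈ 0.350 × 6371 ≈ 2227 km, so the target fraction is f = 1100/2227 ≈ 0.494.
Interpolate at f ≈ 0.494 with slerp weights a = sin((1−f)δ)/sin δ ≈ 0.514, b = sin(fδ)/sin δ ≈ 0.502.
p = a·p₁ + b·p₂ ≈ (-0.749, 0.236, -0.619); φ = arcsin(p_z) ≈ -38.24°, λ = atan2(p_y, p_x) ≈ 162.55°.

≈ (38°S, 163°E)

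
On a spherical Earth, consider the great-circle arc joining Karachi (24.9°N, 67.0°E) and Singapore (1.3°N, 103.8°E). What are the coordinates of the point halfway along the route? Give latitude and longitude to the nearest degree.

From cos δ = sin φ₁ sin φ₂ + cos φ₁ cos φ₂ cos Δλ, the central angle is δ ≈ 0.744 rad (42.6°).
Interpolate at f = 1/2 with slerp weights a = sin((1−f)δ)/sin δ ≈ 0.537, b = sin(fδ)/sin δ ≈ 0.537.
p = a·p₁ + b·p₂ ≈ (0.062, 0.969, 0.238); φ = arcsin(p_z) ≈ 13.78°, λ = atan2(p_y, p_x) ≈ 86.33°.

≈ 14°N, 86°E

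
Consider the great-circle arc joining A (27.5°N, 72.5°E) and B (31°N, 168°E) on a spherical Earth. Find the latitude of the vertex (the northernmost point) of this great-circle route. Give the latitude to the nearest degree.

The great circle lies in the plane with unit normal n̂ = (p₁ × p₂)/|p₁ × p₂|.
Here n̂_z ≈ +0.767; the vertex latitude is φ_max = arccos|n̂_z| ≈ 39.9°.
Check via Clairaut: cos φ_max = |cos φ₁| · sin C = cos(27.5°)·sin(59.9°) ≈ 0.767, again giving ≈ 39.9°.

≈ 40°N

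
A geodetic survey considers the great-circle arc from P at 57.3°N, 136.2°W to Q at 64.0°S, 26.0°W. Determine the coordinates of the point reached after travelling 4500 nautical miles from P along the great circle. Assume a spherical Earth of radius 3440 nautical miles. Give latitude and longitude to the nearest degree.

From cos δ = sin φ₁ sin φ₂ + cos φ₁ cos φ₂ cos Δλ, the central angle is δ ≈ 2.565 rad (146.9°). The total great-circle distance is δ·R ≈ 2.565 × 3440 ≈ 8822 nmi, so the target fraction is f = 4500/8822 ≈ 0.510.
Interpolate at f ≈ 0.510 with slerp weights a = sin((1−f)δ)/sin δ ≈ 1.743, b = sin(fδ)/sin δ ≈ 1.770.
p = a·p₁ + b·p₂ ≈ (0.018, -0.992, -0.124); φ = arcsin(p_z) ≈ -7.13°, λ = atan2(p_y, p_x) ≈ -88.98°.

≈ 7°S, 89°W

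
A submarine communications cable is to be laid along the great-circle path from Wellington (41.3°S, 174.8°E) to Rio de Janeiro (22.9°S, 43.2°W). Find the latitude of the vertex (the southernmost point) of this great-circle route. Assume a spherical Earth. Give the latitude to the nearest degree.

≈ 64°S

The great circle lies in the plane with unit normal n̂ = (p₁ × p₂)/|p₁ × p₂|.
Here n̂_z ≈ +0.445; the vertex latitude is φ_max = arccos|n̂_z| ≈ 63.6°.
Check via Clairaut: cos φ_max = |cos φ₁| · sin C = cos(41.3°)·sin(143.7°) ≈ 0.445, again giving ≈ 63.6°.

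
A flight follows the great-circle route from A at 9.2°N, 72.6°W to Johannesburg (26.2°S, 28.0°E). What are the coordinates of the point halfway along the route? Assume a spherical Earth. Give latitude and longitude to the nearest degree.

≈ 13°S, 26°W

Write both endpoints as unit vectors p₁, p₂ with components (cos φ cos λ, cos φ sin λ, sin φ).
The central angle between the endpoints is δ = arccos(p₁·p₂) ≈ 1.806 rad (103.5°).
Interpolate at f = 1/2 with slerp weights a = sin((1−f)δ)/sin δ ≈ 0.808, b = sin(fδ)/sin δ ≈ 0.808.
p = a·p₁ + b·p₂ ≈ (0.878, -0.421, -0.227); φ = arcsin(p_z) ≈ -13.15°, λ = atan2(p_y, p_x) ≈ -25.59°.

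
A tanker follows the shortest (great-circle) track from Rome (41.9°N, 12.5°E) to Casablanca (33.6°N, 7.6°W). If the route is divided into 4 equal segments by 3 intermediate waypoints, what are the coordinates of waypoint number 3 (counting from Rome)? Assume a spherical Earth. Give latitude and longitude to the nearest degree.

From cos δ = sin φ₁ sin φ₂ + cos φ₁ cos φ₂ cos Δλ, the central angle is δ ≈ 0.312 rad (17.9°).
Interpolate at f = 3/4 with slerp weights a = sin((1−f)δ)/sin δ ≈ 0.254, b = sin(fδ)/sin δ ≈ 0.755.
p = a·p₁ + b·p₂ ≈ (0.808, -0.042, 0.588); φ = arcsin(p_z) ≈ 35.98°, λ = atan2(p_y, p_x) ≈ -3.00°.

≈ 36°N, 3°W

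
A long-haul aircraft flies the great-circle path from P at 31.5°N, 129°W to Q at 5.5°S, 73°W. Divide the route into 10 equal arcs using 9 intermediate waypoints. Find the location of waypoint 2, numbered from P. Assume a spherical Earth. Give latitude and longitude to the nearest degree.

≈ 25°N, 116°W

Write both endpoints as unit vectors p₁, p₂ with components (cos φ cos λ, cos φ sin λ, sin φ).
The central angle between the endpoints is δ = arccos(p₁·p₂) ≈ 1.132 rad (64.9°).
Interpolate at f = 2/10 with slerp weights a = sin((1−f)δ)/sin δ ≈ 0.869, b = sin(fδ)/sin δ ≈ 0.248.
p = a·p₁ + b·p₂ ≈ (-0.394, -0.812, 0.430); φ = arcsin(p_z) ≈ 25.49°, λ = atan2(p_y, p_x) ≈ -115.90°.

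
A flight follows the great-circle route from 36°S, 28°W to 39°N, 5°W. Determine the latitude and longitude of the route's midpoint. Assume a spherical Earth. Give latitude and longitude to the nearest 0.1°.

≈ 1.5°N, 16.7°W

Convert each endpoint to a unit vector on the sphere (x = cos φ cos λ, y = cos φ sin λ, z = sin φ).
The central angle between the endpoints is δ = arccos(p₁·p₂) ≈ 1.360 rad (77.9°).
Interpolate at f = 1/2 with slerp weights a = sin((1−f)δ)/sin δ ≈ 0.643, b = sin(fδ)/sin δ ≈ 0.643.
p = a·p₁ + b·p₂ ≈ (0.957, -0.288, 0.027); φ = arcsin(p_z) ≈ 1.53°, λ = atan2(p_y, p_x) ≈ -16.73°.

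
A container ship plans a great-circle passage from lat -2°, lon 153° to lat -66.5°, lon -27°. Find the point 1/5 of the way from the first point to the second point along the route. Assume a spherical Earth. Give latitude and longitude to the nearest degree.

Write both endpoints as unit vectors p₁, p₂ with components (cos φ cos λ, cos φ sin λ, sin φ).
The central angle between the endpoints is δ = arccos(p₁·p₂) ≈ 1.946 rad (111.5°).
Interpolate at f = 1/5 with slerp weights a = sin((1−f)δ)/sin δ ≈ 1.075, b = sin(fδ)/sin δ ≈ 0.408.
p = a·p₁ + b·p₂ ≈ (-0.812, 0.414, -0.412); φ = arcsin(p_z) ≈ -24.30°, λ = atan2(p_y, p_x) ≈ 153.00°.

≈ lat -24°, lon 153°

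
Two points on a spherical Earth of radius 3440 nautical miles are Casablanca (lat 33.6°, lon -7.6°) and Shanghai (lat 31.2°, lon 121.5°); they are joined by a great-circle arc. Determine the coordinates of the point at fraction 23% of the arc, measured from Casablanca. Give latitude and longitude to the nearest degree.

≈ lat 49°, lon 16°

Write both endpoints as unit vectors p₁, p₂ with components (cos φ cos λ, cos φ sin λ, sin φ).
The central angle between the endpoints is δ = arccos(p₁·p₂) ≈ 1.734 rad (99.4°).
Interpolate at f = 0.23 with slerp weights a = sin((1−f)δ)/sin δ ≈ 0.986, b = sin(fδ)/sin δ ≈ 0.394.
p = a·p₁ + b·p₂ ≈ (0.638, 0.179, 0.749); φ = arcsin(p_z) ≈ 48.53°, λ = atan2(p_y, p_x) ≈ 15.64°.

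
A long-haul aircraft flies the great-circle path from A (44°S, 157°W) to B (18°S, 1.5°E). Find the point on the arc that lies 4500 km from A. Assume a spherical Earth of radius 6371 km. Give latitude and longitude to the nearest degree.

≈ (74°S, 95°W)

Convert each endpoint to a unit vector on the sphere (x = cos φ cos λ, y = cos φ sin λ, z = sin φ).
The central angle between the endpoints is δ = arccos(p₁·p₂) ≈ 2.006 rad (115.0°). The total great-circle distance is δ·R ≈ 2.006 × 6371 ≈ 12782 km, so the target fraction is f = 4500/12782 ≈ 0.352.
Interpolate at f ≈ 0.352 with slerp weights a = sin((1−f)δ)/sin δ ≈ 1.063, b = sin(fδ)/sin δ ≈ 0.716.
p = a·p₁ + b·p₂ ≈ (-0.023, -0.281, -0.959); φ = arcsin(p_z) ≈ -73.63°, λ = atan2(p_y, p_x) ≈ -94.70°.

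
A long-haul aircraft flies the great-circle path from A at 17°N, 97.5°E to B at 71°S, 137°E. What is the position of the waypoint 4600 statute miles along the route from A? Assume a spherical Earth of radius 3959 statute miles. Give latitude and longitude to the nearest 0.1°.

≈ 47.9°S, 114.0°E

Write both endpoints as unit vectors p₁, p₂ with components (cos φ cos λ, cos φ sin λ, sin φ).
The central angle between the endpoints is δ = arccos(p₁·p₂) ≈ 1.607 rad (92.1°). The total great-circle distance is δ·R ≈ 1.607 × 3959 ≈ 6362 mi, so the target fraction is f = 4600/6362 ≈ 0.723.
Interpolate at f ≈ 0.723 with slerp weights a = sin((1−f)δ)/sin δ ≈ 0.431, b = sin(fδ)/sin δ ≈ 0.918.
p = a·p₁ + b·p₂ ≈ (-0.272, 0.612, -0.742); φ = arcsin(p_z) ≈ -47.92°, λ = atan2(p_y, p_x) ≈ 113.98°.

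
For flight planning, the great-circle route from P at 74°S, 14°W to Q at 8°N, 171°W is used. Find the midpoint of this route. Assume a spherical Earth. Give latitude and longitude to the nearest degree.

≈ 48°S, 163°W

The haversine formula gives a central angle δ ≈ 1.966 rad (112.6°) between the endpoints.
Interpolate at f = 1/2 with slerp weights a = sin((1−f)δ)/sin δ ≈ 0.902, b = sin(fδ)/sin δ ≈ 0.902.
p = a·p₁ + b·p₂ ≈ (-0.641, -0.200, -0.741); φ = arcsin(p_z) ≈ -47.84°, λ = atan2(p_y, p_x) ≈ -162.68°.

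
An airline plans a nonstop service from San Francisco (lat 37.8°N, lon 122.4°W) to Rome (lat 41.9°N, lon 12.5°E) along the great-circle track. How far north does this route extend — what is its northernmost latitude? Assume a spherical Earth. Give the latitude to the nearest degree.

≈ 65°N

The great circle lies in the plane with unit normal n̂ = (p₁ × p₂)/|p₁ × p₂|.
Here n̂_z ≈ +0.417; the vertex latitude is φ_max = arccos|n̂_z| ≈ 65.4°.
Check via Clairaut: cos φ_max = |cos φ₁| · sin C = cos(37.8°)·sin(31.8°) ≈ 0.417, again giving ≈ 65.4°.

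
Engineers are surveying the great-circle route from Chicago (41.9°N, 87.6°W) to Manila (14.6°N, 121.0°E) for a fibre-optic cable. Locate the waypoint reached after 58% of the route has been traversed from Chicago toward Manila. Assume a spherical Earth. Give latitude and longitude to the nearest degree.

≈ 57°N, 155°E

Write both endpoints as unit vectors p₁, p₂ with components (cos φ cos λ, cos φ sin λ, sin φ).
The central angle between the endpoints is δ = arccos(p₁·p₂) ≈ 2.053 rad (117.6°).
Interpolate at f = 0.58 with slerp weights a = sin((1−f)δ)/sin δ ≈ 0.857, b = sin(fδ)/sin δ ≈ 1.048.
p = a·p₁ + b·p₂ ≈ (-0.496, 0.232, 0.837); φ = arcsin(p_z) ≈ 56.81°, λ = atan2(p_y, p_x) ≈ 154.91°.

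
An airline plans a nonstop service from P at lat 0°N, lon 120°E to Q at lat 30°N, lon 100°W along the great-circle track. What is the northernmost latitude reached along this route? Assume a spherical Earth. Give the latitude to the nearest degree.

The great circle lies in the plane with unit normal n̂ = (p₁ × p₂)/|p₁ × p₂|.
Here n̂_z ≈ +0.744; the vertex latitude is φ_max = arccos|n̂_z| ≈ 41.9°.

≈ 42°N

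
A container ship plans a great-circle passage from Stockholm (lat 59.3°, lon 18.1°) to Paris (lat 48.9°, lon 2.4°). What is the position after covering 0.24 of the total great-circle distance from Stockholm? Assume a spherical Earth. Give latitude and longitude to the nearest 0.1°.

≈ lat 57.0°, lon 13.6°

Convert each endpoint to a unit vector on the sphere (x = cos φ cos λ, y = cos φ sin λ, z = sin φ).
The central angle between the endpoints is δ = arccos(p₁·p₂) ≈ 0.241 rad (13.8°).
Interpolate at f = 0.24 with slerp weights a = sin((1−f)δ)/sin δ ≈ 0.763, b = sin(fδ)/sin δ ≈ 0.242.
p = a·p₁ + b·p₂ ≈ (0.529, 0.128, 0.839); φ = arcsin(p_z) ≈ 57.00°, λ = atan2(p_y, p_x) ≈ 13.56°.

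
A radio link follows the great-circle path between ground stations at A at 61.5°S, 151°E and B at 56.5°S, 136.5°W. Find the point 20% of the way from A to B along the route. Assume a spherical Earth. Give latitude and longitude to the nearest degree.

Write both endpoints as unit vectors p₁, p₂ with components (cos φ cos λ, cos φ sin λ, sin φ).
The central angle between the endpoints is δ = arccos(p₁·p₂) ≈ 0.623 rad (35.7°).
Interpolate at f = 0.20 with slerp weights a = sin((1−f)δ)/sin δ ≈ 0.819, b = sin(fδ)/sin δ ≈ 0.213.
p = a·p₁ + b·p₂ ≈ (-0.427, 0.109, -0.898); φ = arcsin(p_z) ≈ -63.85°, λ = atan2(p_y, p_x) ≈ 165.74°.

≈ 64°S, 166°E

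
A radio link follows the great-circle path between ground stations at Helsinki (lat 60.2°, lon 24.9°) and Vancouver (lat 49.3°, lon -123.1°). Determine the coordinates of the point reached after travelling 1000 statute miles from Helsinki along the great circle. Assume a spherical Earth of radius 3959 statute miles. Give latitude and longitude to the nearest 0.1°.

Convert each endpoint to a unit vector on the sphere (x = cos φ cos λ, y = cos φ sin λ, z = sin φ).
The central angle between the endpoints is δ = arccos(p₁·p₂) ≈ 1.178 rad (67.5°). The total great-circle distance is δ·R ≈ 1.178 × 3959 ≈ 4663 mi, so the target fraction is f = 1000/4663 ≈ 0.214.
Interpolate at f ≈ 0.214 with slerp weights a = sin((1−f)δ)/sin δ ≈ 0.865, b = sin(fδ)/sin δ ≈ 0.271.
p = a·p₁ + b·p₂ ≈ (0.293, 0.033, 0.955); φ = arcsin(p_z) ≈ 72.83°, λ = atan2(p_y, p_x) ≈ 6.44°.

≈ lat 72.8°, lon 6.4°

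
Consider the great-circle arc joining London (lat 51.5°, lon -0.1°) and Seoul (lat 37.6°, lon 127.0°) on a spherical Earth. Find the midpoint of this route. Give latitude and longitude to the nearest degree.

Write both endpoints as unit vectors p₁, p₂ with components (cos φ cos λ, cos φ sin λ, sin φ).
The central angle between the endpoints is δ = arccos(p₁·p₂) ≈ 1.390 rad (79.6°).
Interpolate at f = 1/2 with slerp weights a = sin((1−f)δ)/sin δ ≈ 0.651, b = sin(fδ)/sin δ ≈ 0.651.
p = a·p₁ + b·p₂ ≈ (0.095, 0.411, 0.907); φ = arcsin(p_z) ≈ 65.04°, λ = atan2(p_y, p_x) ≈ 77.01°.

≈ lat 65°, lon 77°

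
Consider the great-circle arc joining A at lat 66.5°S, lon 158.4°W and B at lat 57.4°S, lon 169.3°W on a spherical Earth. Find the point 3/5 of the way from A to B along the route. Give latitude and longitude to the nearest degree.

≈ lat 61°S, lon 166°W

Write both endpoints as unit vectors p₁, p₂ with components (cos φ cos λ, cos φ sin λ, sin φ).
The central angle between the endpoints is δ = arccos(p₁·p₂) ≈ 0.182 rad (10.4°).
Interpolate at f = 3/5 with slerp weights a = sin((1−f)δ)/sin δ ≈ 0.402, b = sin(fδ)/sin δ ≈ 0.602.
p = a·p₁ + b·p₂ ≈ (-0.468, -0.119, -0.876); φ = arcsin(p_z) ≈ -61.14°, λ = atan2(p_y, p_x) ≈ -165.70°.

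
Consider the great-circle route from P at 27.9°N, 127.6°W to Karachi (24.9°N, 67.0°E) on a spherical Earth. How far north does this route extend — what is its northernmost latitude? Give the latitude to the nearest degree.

The great circle lies in the plane with unit normal n̂ = (p₁ × p₂)/|p₁ × p₂|.
Here n̂_z ≈ -0.248; the vertex latitude is φ_max = arccos|n̂_z| ≈ 75.7°.
Check via Clairaut: cos φ_max = |cos φ₁| · sin C = cos(27.9°)·sin(16.3°) ≈ 0.248, again giving ≈ 75.7°.

≈ 76°N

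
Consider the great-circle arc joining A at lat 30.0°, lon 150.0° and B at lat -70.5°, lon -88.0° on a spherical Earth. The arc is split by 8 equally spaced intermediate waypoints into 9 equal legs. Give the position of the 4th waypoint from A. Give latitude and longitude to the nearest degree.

≈ lat -24°, lon 169°

Write both endpoints as unit vectors p₁, p₂ with components (cos φ cos λ, cos φ sin λ, sin φ).
The central angle between the endpoints is δ = arccos(p₁·p₂) ≈ 2.245 rad (128.6°).
Interpolate at f = 4/9 with slerp weights a = sin((1−f)δ)/sin δ ≈ 1.214, b = sin(fδ)/sin δ ≈ 1.076.
p = a·p₁ + b·p₂ ≈ (-0.898, 0.167, -0.407); φ = arcsin(p_z) ≈ -24.03°, λ = atan2(p_y, p_x) ≈ 169.48°.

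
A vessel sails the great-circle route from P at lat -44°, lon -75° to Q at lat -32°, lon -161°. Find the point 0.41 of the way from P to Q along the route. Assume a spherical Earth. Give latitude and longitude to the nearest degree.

≈ lat -48°, lon -114°

From cos δ = sin φ₁ sin φ₂ + cos φ₁ cos φ₂ cos Δλ, the central angle is δ ≈ 1.148 rad (65.8°).
Interpolate at f = 0.41 with slerp weights a = sin((1−f)δ)/sin δ ≈ 0.687, b = sin(fδ)/sin δ ≈ 0.497.
p = a·p₁ + b·p₂ ≈ (-0.271, -0.615, -0.741); φ = arcsin(p_z) ≈ -47.80°, λ = atan2(p_y, p_x) ≈ -113.77°.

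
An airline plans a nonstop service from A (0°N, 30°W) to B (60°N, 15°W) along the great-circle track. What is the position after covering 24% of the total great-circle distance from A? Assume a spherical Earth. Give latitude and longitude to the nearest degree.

Convert each endpoint to a unit vector on the sphere (x = cos φ cos λ, y = cos φ sin λ, z = sin φ).
The central angle between the endpoints is δ = arccos(p₁·p₂) ≈ 1.067 rad (61.1°).
Interpolate at f = 0.24 with slerp weights a = sin((1−f)δ)/sin δ ≈ 0.828, b = sin(fδ)/sin δ ≈ 0.289.
p = a·p₁ + b·p₂ ≈ (0.857, -0.451, 0.250); φ = arcsin(p_z) ≈ 14.50°, λ = atan2(p_y, p_x) ≈ -27.78°.

≈ (15°N, 28°W)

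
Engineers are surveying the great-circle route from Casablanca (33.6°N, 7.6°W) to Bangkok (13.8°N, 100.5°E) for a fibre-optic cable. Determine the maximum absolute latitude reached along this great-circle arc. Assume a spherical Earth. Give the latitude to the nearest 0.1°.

≈ 39.3°N

The great circle lies in the plane with unit normal n̂ = (p₁ × p₂)/|p₁ × p₂|.
Here n̂_z ≈ +0.774; the vertex latitude is φ_max = arccos|n̂_z| ≈ 39.3°.
Check via Clairaut: cos φ_max = |cos φ₁| · sin C = cos(33.6°)·sin(68.4°) ≈ 0.774, again giving ≈ 39.3°.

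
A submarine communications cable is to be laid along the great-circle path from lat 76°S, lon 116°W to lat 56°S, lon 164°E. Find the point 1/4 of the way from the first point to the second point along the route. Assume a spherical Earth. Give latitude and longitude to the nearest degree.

From cos δ = sin φ₁ sin φ₂ + cos φ₁ cos φ₂ cos Δλ, the central angle is δ ≈ 0.595 rad (34.1°).
Interpolate at f = 1/4 with slerp weights a = sin((1−f)δ)/sin δ ≈ 0.770, b = sin(fδ)/sin δ ≈ 0.264.
p = a·p₁ + b·p₂ ≈ (-0.224, -0.127, -0.966); φ = arcsin(p_z) ≈ -75.10°, λ = atan2(p_y, p_x) ≈ -150.49°.

≈ lat 75°S, lon 150°W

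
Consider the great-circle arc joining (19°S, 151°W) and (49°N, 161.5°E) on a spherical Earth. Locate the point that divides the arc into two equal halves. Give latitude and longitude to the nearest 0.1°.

Convert each endpoint to a unit vector on the sphere (x = cos φ cos λ, y = cos φ sin λ, z = sin φ).
The central angle between the endpoints is δ = arccos(p₁·p₂) ≈ 1.397 rad (80.0°).
Interpolate at f = 1/2 with slerp weights a = sin((1−f)δ)/sin δ ≈ 0.653, b = sin(fδ)/sin δ ≈ 0.653.
p = a·p₁ + b·p₂ ≈ (-0.946, -0.163, 0.280); φ = arcsin(p_z) ≈ 16.27°, λ = atan2(p_y, p_x) ≈ -170.20°.

≈ (16.3°N, 170.2°W)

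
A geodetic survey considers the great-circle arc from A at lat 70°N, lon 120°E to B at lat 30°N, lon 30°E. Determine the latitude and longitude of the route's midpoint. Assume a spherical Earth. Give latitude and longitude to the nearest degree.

≈ lat 57°N, lon 52°E

From cos δ = sin φ₁ sin φ₂ + cos φ₁ cos φ₂ cos Δλ, the central angle is δ ≈ 1.082 rad (62.0°).
Interpolate at f = 1/2 with slerp weights a = sin((1−f)δ)/sin δ ≈ 0.583, b = sin(fδ)/sin δ ≈ 0.583.
p = a·p₁ + b·p₂ ≈ (0.338, 0.425, 0.840); φ = arcsin(p_z) ≈ 57.11°, λ = atan2(p_y, p_x) ≈ 51.55°.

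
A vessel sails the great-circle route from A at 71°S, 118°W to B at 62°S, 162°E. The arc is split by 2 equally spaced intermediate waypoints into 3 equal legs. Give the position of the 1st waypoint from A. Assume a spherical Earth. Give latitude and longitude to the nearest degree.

≈ 73°S, 151°W

Write both endpoints as unit vectors p₁, p₂ with components (cos φ cos λ, cos φ sin λ, sin φ).
The central angle between the endpoints is δ = arccos(p₁·p₂) ≈ 0.533 rad (30.5°).
Interpolate at f = 1/3 with slerp weights a = sin((1−f)δ)/sin δ ≈ 0.685, b = sin(fδ)/sin δ ≈ 0.348.
p = a·p₁ + b·p₂ ≈ (-0.260, -0.146, -0.954); φ = arcsin(p_z) ≈ -72.64°, λ = atan2(p_y, p_x) ≈ -150.62°.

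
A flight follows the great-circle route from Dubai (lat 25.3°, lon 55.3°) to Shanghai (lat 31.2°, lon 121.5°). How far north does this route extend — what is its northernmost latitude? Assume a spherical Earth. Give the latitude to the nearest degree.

The great circle lies in the plane with unit normal n̂ = (p₁ × p₂)/|p₁ × p₂|.
Here n̂_z ≈ +0.837; the vertex latitude is φ_max = arccos|n̂_z| ≈ 33.2°.

≈ 33°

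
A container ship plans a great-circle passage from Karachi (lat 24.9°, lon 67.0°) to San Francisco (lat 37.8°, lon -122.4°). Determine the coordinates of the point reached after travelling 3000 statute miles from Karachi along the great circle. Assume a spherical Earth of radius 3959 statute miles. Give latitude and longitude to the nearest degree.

≈ lat 67°, lon 82°

Convert each endpoint to a unit vector on the sphere (x = cos φ cos λ, y = cos φ sin λ, z = sin φ).
The central angle between the endpoints is δ = arccos(p₁·p₂) ≈ 2.036 rad (116.7°). The total great-circle distance is δ·R ≈ 2.036 × 3959 ≈ 8062 mi, so the target fraction is f = 3000/8062 ≈ 0.372.
Interpolate at f ≈ 0.372 with slerp weights a = sin((1−f)δ)/sin δ ≈ 1.072, b = sin(fδ)/sin δ ≈ 0.769.
p = a·p₁ + b·p₂ ≈ (0.054, 0.382, 0.923); φ = arcsin(p_z) ≈ 67.32°, λ = atan2(p_y, p_x) ≈ 81.92°.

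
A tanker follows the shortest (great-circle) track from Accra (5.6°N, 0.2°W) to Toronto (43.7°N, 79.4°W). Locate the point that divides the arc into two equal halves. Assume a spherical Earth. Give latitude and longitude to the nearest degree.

Convert each endpoint to a unit vector on the sphere (x = cos φ cos λ, y = cos φ sin λ, z = sin φ).
The central angle between the endpoints is δ = arccos(p₁·p₂) ≈ 1.367 rad (78.3°).
Interpolate at f = 1/2 with slerp weights a = sin((1−f)δ)/sin δ ≈ 0.645, b = sin(fδ)/sin δ ≈ 0.645.
p = a·p₁ + b·p₂ ≈ (0.728, -0.461, 0.508); φ = arcsin(p_z) ≈ 30.56°, λ = atan2(p_y, p_x) ≈ -32.33°.

≈ 31°N, 32°W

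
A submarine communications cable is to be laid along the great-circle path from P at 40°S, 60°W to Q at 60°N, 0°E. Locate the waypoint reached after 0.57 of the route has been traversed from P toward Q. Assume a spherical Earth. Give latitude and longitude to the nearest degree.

≈ 19°N, 34°W

From cos δ = sin φ₁ sin φ₂ + cos φ₁ cos φ₂ cos Δλ, the central angle is δ ≈ 1.945 rad (111.4°).
Interpolate at f = 0.57 with slerp weights a = sin((1−f)δ)/sin δ ≈ 0.797, b = sin(fδ)/sin δ ≈ 0.961.
p = a·p₁ + b·p₂ ≈ (0.786, -0.529, 0.320); φ = arcsin(p_z) ≈ 18.67°, λ = atan2(p_y, p_x) ≈ -33.93°.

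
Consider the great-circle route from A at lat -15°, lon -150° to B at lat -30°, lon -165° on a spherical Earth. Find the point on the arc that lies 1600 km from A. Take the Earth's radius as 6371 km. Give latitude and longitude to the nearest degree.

Convert each endpoint to a unit vector on the sphere (x = cos φ cos λ, y = cos φ sin λ, z = sin φ).
The central angle between the endpoints is δ = arccos(p₁·p₂) ≈ 0.356 rad (20.4°). The total great-circle distance is δ·R ≈ 0.356 × 6371 ≈ 2266 km, so the target fraction is f = 1600/2266 ≈ 0.706.
Interpolate at f ≈ 0.706 with slerp weights a = sin((1−f)δ)/sin δ ≈ 0.300, b = sin(fδ)/sin δ ≈ 0.714.
p = a·p₁ + b·p₂ ≈ (-0.848, -0.305, -0.434); φ = arcsin(p_z) ≈ -25.75°, λ = atan2(p_y, p_x) ≈ -160.23°.

≈ lat -26°, lon -160°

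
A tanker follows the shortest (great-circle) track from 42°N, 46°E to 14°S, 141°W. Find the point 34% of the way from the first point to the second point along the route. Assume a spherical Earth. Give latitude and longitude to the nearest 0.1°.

≈ 78.6°N, 148.9°E

Convert each endpoint to a unit vector on the sphere (x = cos φ cos λ, y = cos φ sin λ, z = sin φ).
The central angle between the endpoints is δ = arccos(p₁·p₂) ≈ 2.642 rad (151.4°).
Interpolate at f = 0.34 with slerp weights a = sin((1−f)δ)/sin δ ≈ 2.055, b = sin(fδ)/sin δ ≈ 1.631.
p = a·p₁ + b·p₂ ≈ (-0.169, 0.102, 0.980); φ = arcsin(p_z) ≈ 78.59°, λ = atan2(p_y, p_x) ≈ 148.90°.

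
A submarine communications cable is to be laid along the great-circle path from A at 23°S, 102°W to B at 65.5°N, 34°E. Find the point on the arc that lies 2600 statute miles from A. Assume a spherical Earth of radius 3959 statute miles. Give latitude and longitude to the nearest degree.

Convert each endpoint to a unit vector on the sphere (x = cos φ cos λ, y = cos φ sin λ, z = sin φ).
The central angle between the endpoints is δ = arccos(p₁·p₂) ≈ 2.253 rad (129.1°). The total great-circle distance is δ·R ≈ 2.253 × 3959 ≈ 8918 mi, so the target fraction is f = 2600/8918 ≈ 0.292.
Interpolate at f ≈ 0.292 with slerp weights a = sin((1−f)δ)/sin δ ≈ 1.287, b = sin(fδ)/sin δ ≈ 0.786.
p = a·p₁ + b·p₂ ≈ (0.024, -0.977, 0.212); φ = arcsin(p_z) ≈ 12.27°, λ = atan2(p_y, p_x) ≈ -88.60°.

≈ 12°N, 89°W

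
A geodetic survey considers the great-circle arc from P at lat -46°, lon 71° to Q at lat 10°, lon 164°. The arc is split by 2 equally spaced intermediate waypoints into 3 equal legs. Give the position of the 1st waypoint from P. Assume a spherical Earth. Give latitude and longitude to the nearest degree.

Write both endpoints as unit vectors p₁, p₂ with components (cos φ cos λ, cos φ sin λ, sin φ).
The central angle between the endpoints is δ = arccos(p₁·p₂) ≈ 1.732 rad (99.2°).
Interpolate at f = 1/3 with slerp weights a = sin((1−f)δ)/sin δ ≈ 0.927, b = sin(fδ)/sin δ ≈ 0.553.
p = a·p₁ + b·p₂ ≈ (-0.314, 0.759, -0.571); φ = arcsin(p_z) ≈ -34.79°, λ = atan2(p_y, p_x) ≈ 112.48°.

≈ lat -35°, lon 112°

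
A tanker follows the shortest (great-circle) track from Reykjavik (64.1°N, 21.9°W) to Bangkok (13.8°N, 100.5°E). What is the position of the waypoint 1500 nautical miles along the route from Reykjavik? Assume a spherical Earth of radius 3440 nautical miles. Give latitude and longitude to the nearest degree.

≈ 67°N, 41°E

From cos δ = sin φ₁ sin φ₂ + cos φ₁ cos φ₂ cos Δλ, the central angle is δ ≈ 1.584 rad (90.7°). The total great-circle distance is δ·R ≈ 1.584 × 3440 ≈ 5447 nmi, so the target fraction is f = 1500/5447 ≈ 0.275.
Interpolate at f ≈ 0.275 with slerp weights a = sin((1−f)δ)/sin δ ≈ 0.912, b = sin(fδ)/sin δ ≈ 0.422.
p = a·p₁ + b·p₂ ≈ (0.295, 0.255, 0.921); φ = arcsin(p_z) ≈ 67.07°, λ = atan2(p_y, p_x) ≈ 40.84°.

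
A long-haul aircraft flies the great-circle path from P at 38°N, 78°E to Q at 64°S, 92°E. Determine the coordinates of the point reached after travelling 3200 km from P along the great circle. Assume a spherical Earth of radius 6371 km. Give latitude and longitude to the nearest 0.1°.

≈ 9.4°N, 81.0°E

Convert each endpoint to a unit vector on the sphere (x = cos φ cos λ, y = cos φ sin λ, z = sin φ).
The central angle between the endpoints is δ = arccos(p₁·p₂) ≈ 1.791 rad (102.6°). The total great-circle distance is δ·R ≈ 1.791 × 6371 ≈ 11409 km, so the target fraction is f = 3200/11409 ≈ 0.280.
Interpolate at f ≈ 0.280 with slerp weights a = sin((1−f)δ)/sin δ ≈ 0.984, b = sin(fδ)/sin δ ≈ 0.493.
p = a·p₁ + b·p₂ ≈ (0.154, 0.975, 0.163); φ = arcsin(p_z) ≈ 9.35°, λ = atan2(p_y, p_x) ≈ 81.04°.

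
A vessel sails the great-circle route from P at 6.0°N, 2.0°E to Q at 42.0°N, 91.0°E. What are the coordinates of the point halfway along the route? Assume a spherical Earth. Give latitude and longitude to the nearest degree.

≈ 32°N, 38°E

Write both endpoints as unit vectors p₁, p₂ with components (cos φ cos λ, cos φ sin λ, sin φ).
The central angle between the endpoints is δ = arccos(p₁·p₂) ≈ 1.488 rad (85.2°).
Interpolate at f = 1/2 with slerp weights a = sin((1−f)δ)/sin δ ≈ 0.680, b = sin(fδ)/sin δ ≈ 0.680.
p = a·p₁ + b·p₂ ≈ (0.667, 0.528, 0.526); φ = arcsin(p_z) ≈ 31.72°, λ = atan2(p_y, p_x) ≈ 38.41°.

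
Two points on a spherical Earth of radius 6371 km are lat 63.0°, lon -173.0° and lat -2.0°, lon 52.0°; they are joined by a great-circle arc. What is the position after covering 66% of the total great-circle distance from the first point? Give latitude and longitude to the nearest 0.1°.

Convert each endpoint to a unit vector on the sphere (x = cos φ cos λ, y = cos φ sin λ, z = sin φ).
The central angle between the endpoints is δ = arccos(p₁·p₂) ≈ 1.930 rad (110.6°).
Interpolate at f = 0.66 with slerp weights a = sin((1−f)δ)/sin δ ≈ 0.652, b = sin(fδ)/sin δ ≈ 1.022.
p = a·p₁ + b·p₂ ≈ (0.335, 0.769, 0.545); φ = arcsin(p_z) ≈ 33.04°, λ = atan2(p_y, p_x) ≈ 66.46°.

≈ lat 33.0°, lon 66.5°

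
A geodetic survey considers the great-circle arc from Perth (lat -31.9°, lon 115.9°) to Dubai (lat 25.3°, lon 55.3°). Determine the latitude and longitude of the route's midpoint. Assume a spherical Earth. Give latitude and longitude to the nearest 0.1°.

≈ lat -3.8°, lon 84.5°

The haversine formula gives a central angle δ ≈ 1.419 rad (81.3°) between the endpoints.
Interpolate at f = 1/2 with slerp weights a = sin((1−f)δ)/sin δ ≈ 0.659, b = sin(fδ)/sin δ ≈ 0.659.
p = a·p₁ + b·p₂ ≈ (0.095, 0.993, -0.067); φ = arcsin(p_z) ≈ -3.82°, λ = atan2(p_y, p_x) ≈ 84.55°.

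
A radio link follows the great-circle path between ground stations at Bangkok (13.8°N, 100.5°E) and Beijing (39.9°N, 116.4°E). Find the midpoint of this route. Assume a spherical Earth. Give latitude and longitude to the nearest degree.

Write both endpoints as unit vectors p₁, p₂ with components (cos φ cos λ, cos φ sin λ, sin φ).
The central angle between the endpoints is δ = arccos(p₁·p₂) ≈ 0.517 rad (29.6°).
Interpolate at f = 1/2 with slerp weights a = sin((1−f)δ)/sin δ ≈ 0.517, b = sin(fδ)/sin δ ≈ 0.517.
p = a·p₁ + b·p₂ ≈ (-0.268, 0.849, 0.455); φ = arcsin(p_z) ≈ 27.07°, λ = atan2(p_y, p_x) ≈ 107.51°.

≈ 27°N, 108°E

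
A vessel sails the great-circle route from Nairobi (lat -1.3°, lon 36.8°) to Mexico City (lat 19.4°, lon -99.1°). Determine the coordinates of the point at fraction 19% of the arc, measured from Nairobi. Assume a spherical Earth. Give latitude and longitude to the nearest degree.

Convert each endpoint to a unit vector on the sphere (x = cos φ cos λ, y = cos φ sin λ, z = sin φ).
The central angle between the endpoints is δ = arccos(p₁·p₂) ≈ 2.325 rad (133.2°).
Interpolate at f = 0.19 with slerp weights a = sin((1−f)δ)/sin δ ≈ 1.306, b = sin(fδ)/sin δ ≈ 0.587.
p = a·p₁ + b·p₂ ≈ (0.958, 0.236, 0.165); φ = arcsin(p_z) ≈ 9.51°, λ = atan2(p_y, p_x) ≈ 13.82°.

≈ lat 10°, lon 14°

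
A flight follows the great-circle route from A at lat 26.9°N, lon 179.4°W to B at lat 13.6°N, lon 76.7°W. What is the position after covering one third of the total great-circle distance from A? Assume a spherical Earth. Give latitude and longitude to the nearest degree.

≈ lat 32°N, lon 143°W

Convert each endpoint to a unit vector on the sphere (x = cos φ cos λ, y = cos φ sin λ, z = sin φ).
The central angle between the endpoints is δ = arccos(p₁·p₂) ≈ 1.655 rad (94.8°).
Interpolate at f = 1/3 with slerp weights a = sin((1−f)δ)/sin δ ≈ 0.896, b = sin(fδ)/sin δ ≈ 0.526.
p = a·p₁ + b·p₂ ≈ (-0.681, -0.506, 0.529); φ = arcsin(p_z) ≈ 31.94°, λ = atan2(p_y, p_x) ≈ -143.40°.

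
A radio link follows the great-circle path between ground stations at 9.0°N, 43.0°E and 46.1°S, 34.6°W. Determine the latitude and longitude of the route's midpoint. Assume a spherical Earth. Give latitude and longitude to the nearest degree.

Write both endpoints as unit vectors p₁, p₂ with components (cos φ cos λ, cos φ sin λ, sin φ).
The central angle between the endpoints is δ = arccos(p₁·p₂) ≈ 1.536 rad (88.0°).
Interpolate at f = 1/2 with slerp weights a = sin((1−f)δ)/sin δ ≈ 0.695, b = sin(fδ)/sin δ ≈ 0.695.
p = a·p₁ + b·p₂ ≈ (0.899, 0.195, -0.392); φ = arcsin(p_z) ≈ -23.09°, λ = atan2(p_y, p_x) ≈ 12.21°.

≈ 23°S, 12°E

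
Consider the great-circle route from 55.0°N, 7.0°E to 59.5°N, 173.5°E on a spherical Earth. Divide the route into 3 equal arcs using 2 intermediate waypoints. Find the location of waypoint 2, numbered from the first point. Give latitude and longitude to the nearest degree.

≈ 80°N, 154°E

The haversine formula gives a central angle δ ≈ 1.134 rad (65.0°) between the endpoints.
Interpolate at f = 2/3 with slerp weights a = sin((1−f)δ)/sin δ ≈ 0.407, b = sin(fδ)/sin δ ≈ 0.757.
p = a·p₁ + b·p₂ ≈ (-0.150, 0.072, 0.986); φ = arcsin(p_z) ≈ 80.43°, λ = atan2(p_y, p_x) ≈ 154.35°.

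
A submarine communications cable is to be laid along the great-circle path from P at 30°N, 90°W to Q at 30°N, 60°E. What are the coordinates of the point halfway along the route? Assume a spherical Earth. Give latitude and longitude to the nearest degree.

The haversine formula gives a central angle δ ≈ 1.982 rad (113.5°) between the endpoints.
Interpolate at f = 1/2 with slerp weights a = sin((1−f)δ)/sin δ ≈ 0.913, b = sin(fδ)/sin δ ≈ 0.913.
p = a·p₁ + b·p₂ ≈ (0.395, -0.106, 0.913); φ = arcsin(p_z) ≈ 65.85°, λ = atan2(p_y, p_x) ≈ -15.00°.

≈ 66°N, 15°W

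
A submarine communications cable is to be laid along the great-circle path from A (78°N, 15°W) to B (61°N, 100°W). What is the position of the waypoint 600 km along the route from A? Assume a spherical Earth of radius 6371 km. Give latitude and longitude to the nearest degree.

≈ (78°N, 41°W)

Write both endpoints as unit vectors p₁, p₂ with components (cos φ cos λ, cos φ sin λ, sin φ).
The central angle between the endpoints is δ = arccos(p₁·p₂) ≈ 0.527 rad (30.2°). The total great-circle distance is δ·R ≈ 0.527 × 6371 ≈ 3358 km, so the target fraction is f = 600/3358 ≈ 0.179.
Interpolate at f ≈ 0.179 with slerp weights a = sin((1−f)δ)/sin δ ≈ 0.834, b = sin(fδ)/sin δ ≈ 0.187.
p = a·p₁ + b·p₂ ≈ (0.152, -0.134, 0.979); φ = arcsin(p_z) ≈ 78.31°, λ = atan2(p_y, p_x) ≈ -41.48°.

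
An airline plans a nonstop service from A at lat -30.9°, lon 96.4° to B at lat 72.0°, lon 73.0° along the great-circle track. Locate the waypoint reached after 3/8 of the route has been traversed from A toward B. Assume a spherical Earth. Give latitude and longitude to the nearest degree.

≈ lat 8°, lon 92°

Convert each endpoint to a unit vector on the sphere (x = cos φ cos λ, y = cos φ sin λ, z = sin φ).
The central angle between the endpoints is δ = arccos(p₁·p₂) ≈ 1.818 rad (104.2°).
Interpolate at f = 3/8 with slerp weights a = sin((1−f)δ)/sin δ ≈ 0.936, b = sin(fδ)/sin δ ≈ 0.650.
p = a·p₁ + b·p₂ ≈ (-0.031, 0.990, 0.138); φ = arcsin(p_z) ≈ 7.92°, λ = atan2(p_y, p_x) ≈ 91.78°.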